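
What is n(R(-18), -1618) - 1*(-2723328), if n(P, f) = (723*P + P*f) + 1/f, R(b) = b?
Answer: 4432410683/1618 ≈ 2.7394e+6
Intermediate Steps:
n(P, f) = 1/f + 723*P + P*f
n(R(-18), -1618) - 1*(-2723328) = (1 - 18*(-1618)*(723 - 1618))/(-1618) - 1*(-2723328) = -(1 - 18*(-1618)*(-895))/1618 + 2723328 = -(1 - 26065980)/1618 + 2723328 = -1/1618*(-26065979) + 2723328 = 26065979/1618 + 2723328 = 4432410683/1618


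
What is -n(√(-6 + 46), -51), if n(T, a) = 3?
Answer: -3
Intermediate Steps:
-n(√(-6 + 46), -51) = -1*3 = -3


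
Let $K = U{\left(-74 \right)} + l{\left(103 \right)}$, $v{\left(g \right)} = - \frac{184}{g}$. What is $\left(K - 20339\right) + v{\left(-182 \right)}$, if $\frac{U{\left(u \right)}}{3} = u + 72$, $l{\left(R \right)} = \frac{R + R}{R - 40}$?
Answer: $- \frac{16659049}{819} \approx -20341.0$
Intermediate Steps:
$l{\left(R \right)} = \frac{2 R}{-40 + R}$
$U{\left(u \right)} = 216 + 3 u$ ($U{\left(u \right)} = 3 \left(u + 72\right) = 3 \left(72 + u\right) = 216 + 3 u$)
$K = - \frac{172}{63}$ ($K = \left(216 + 3 \left(-74\right)\right) + 2 \cdot 103 \frac{1}{-40 + 103} = \left(216 - 222\right) + 2 \cdot 103 \cdot \frac{1}{63} = -6 + 2 \cdot 103 \cdot \frac{1}{63} = -6 + \frac{206}{63} = - \frac{172}{63} \approx -2.7302$)
$\left(K - 20339\right) + v{\left(-182 \right)} = \left(- \frac{172}{63} - 20339\right) - \frac{184}{-182} = - \frac{1281529}{63} - - \frac{92}{91} = - \frac{1281529}{63} + \frac{92}{91} = - \frac{16659049}{819}$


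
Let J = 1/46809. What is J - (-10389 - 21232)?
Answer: 1480147390/46809 ≈ 31621.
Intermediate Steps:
J = 1/46809 ≈ 2.1363e-5
J - (-10389 - 21232) = 1/46809 - (-10389 - 21232) = 1/46809 - 1*(-31621) = 1/46809 + 31621 = 1480147390/46809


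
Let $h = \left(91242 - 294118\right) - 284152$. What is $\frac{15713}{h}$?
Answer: $- \frac{15713}{487028} \approx -0.032263$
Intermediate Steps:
$h = -487028$ ($h = -202876 - 284152 = -487028$)
$\frac{15713}{h} = \frac{15713}{-487028} = 15713 \left(- \frac{1}{487028}\right) = - \frac{15713}{487028}$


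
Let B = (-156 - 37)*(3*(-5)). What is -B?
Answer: -2895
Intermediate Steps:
B = 2895 (B = -193*(-15) = 2895)
-B = -1*2895 = -2895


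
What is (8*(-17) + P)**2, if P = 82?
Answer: 2916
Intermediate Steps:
(8*(-17) + P)**2 = (8*(-17) + 82)**2 = (-136 + 82)**2 = (-54)**2 = 2916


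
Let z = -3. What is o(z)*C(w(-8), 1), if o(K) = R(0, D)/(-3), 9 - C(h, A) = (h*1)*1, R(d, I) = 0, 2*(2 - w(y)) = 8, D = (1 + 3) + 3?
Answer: 0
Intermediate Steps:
D = 7 (D = 4 + 3 = 7)
w(y) = -2 (w(y) = 2 - ½*8 = 2 - 4 = -2)
C(h, A) = 9 - h (C(h, A) = 9 - h*1 = 9 - h)
o(K) = 0 (o(K) = 0/(-3) = 0*(-⅓) = 0)
o(z)*C(w(-8), 1) = 0*(9 - 1*(-2)) = 0*(9 + 2) = 0*11 = 0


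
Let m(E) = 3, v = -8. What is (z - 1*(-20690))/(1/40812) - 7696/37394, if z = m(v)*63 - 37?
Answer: 15903737449840/18697 ≈ 8.5060e+8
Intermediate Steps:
z = 152 (z = 3*63 - 37 = 189 - 37 = 152)
(z - 1*(-20690))/(1/40812) - 7696/37394 = (152 - 1*(-20690))/(1/40812) - 7696/37394 = (152 + 20690)/(1/40812) - 7696*1/37394 = 20842*40812 - 3848/18697 = 850603704 - 3848/18697 = 15903737449840/18697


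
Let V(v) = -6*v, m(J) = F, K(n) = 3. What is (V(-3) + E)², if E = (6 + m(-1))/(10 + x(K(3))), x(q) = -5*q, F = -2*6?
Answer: 9216/25 ≈ 368.64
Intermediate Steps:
F = -12
m(J) = -12
E = 6/5 (E = (6 - 12)/(10 - 5*3) = -6/(10 - 15) = -6/(-5) = -6*(-⅕) = 6/5 ≈ 1.2000)
(V(-3) + E)² = (-6*(-3) + 6/5)² = (18 + 6/5)² = (96/5)² = 9216/25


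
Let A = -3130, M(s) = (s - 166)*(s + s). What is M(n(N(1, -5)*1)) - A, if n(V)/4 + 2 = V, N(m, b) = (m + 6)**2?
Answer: 11402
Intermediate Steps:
N(m, b) = (6 + m)**2
n(V) = -8 + 4*V
M(s) = 2*s*(-166 + s) (M(s) = (-166 + s)*(2*s) = 2*s*(-166 + s))
M(n(N(1, -5)*1)) - A = 2*(-8 + 4*((6 + 1)**2*1))*(-166 + (-8 + 4*((6 + 1)**2*1))) - 1*(-3130) = 2*(-8 + 4*(7**2*1))*(-166 + (-8 + 4*(7**2*1))) + 3130 = 2*(-8 + 4*(49*1))*(-166 + (-8 + 4*(49*1))) + 3130 = 2*(-8 + 4*49)*(-166 + (-8 + 4*49)) + 3130 = 2*(-8 + 196)*(-166 + (-8 + 196)) + 3130 = 2*188*(-166 + 188) + 3130 = 2*188*22 + 3130 = 8272 + 3130 = 11402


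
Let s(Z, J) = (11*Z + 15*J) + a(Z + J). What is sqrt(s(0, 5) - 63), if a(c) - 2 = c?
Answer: sqrt(19) ≈ 4.3589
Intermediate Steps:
a(c) = 2 + c
s(Z, J) = 2 + 12*Z + 16*J (s(Z, J) = (11*Z + 15*J) + (2 + (Z + J)) = (11*Z + 15*J) + (2 + (J + Z)) = (11*Z + 15*J) + (2 + J + Z) = 2 + 12*Z + 16*J)
sqrt(s(0, 5) - 63) = sqrt((2 + 12*0 + 16*5) - 63) = sqrt((2 + 0 + 80) - 63) = sqrt(82 - 63) = sqrt(19)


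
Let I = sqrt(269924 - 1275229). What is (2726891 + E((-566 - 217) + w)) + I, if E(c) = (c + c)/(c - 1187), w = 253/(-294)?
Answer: 1580051093713/579433 + I*sqrt(1005305) ≈ 2.7269e+6 + 1002.6*I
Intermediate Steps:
w = -253/294 (w = 253*(-1/294) = -253/294 ≈ -0.86054)
I = I*sqrt(1005305) (I = sqrt(-1005305) = I*sqrt(1005305) ≈ 1002.6*I)
E(c) = 2*c/(-1187 + c) (E(c) = (2*c)/(-1187 + c) = 2*c/(-1187 + c))
(2726891 + E((-566 - 217) + w)) + I = (2726891 + 2*((-566 - 217) - 253/294)/(-1187 + ((-566 - 217) - 253/294))) + I*sqrt(1005305) = (2726891 + 2*(-783 - 253/294)/(-1187 + (-783 - 253/294))) + I*sqrt(1005305) = (2726891 + 2*(-230455/294)/(-1187 - 230455/294)) + I*sqrt(1005305) = (2726891 + 2*(-230455/294)/(-579433/294)) + I*sqrt(1005305) = (2726891 + 2*(-230455/294)*(-294/579433)) + I*sqrt(1005305) = (2726891 + 460910/579433) + I*sqrt(1005305) = 1580051093713/579433 + I*sqrt(1005305)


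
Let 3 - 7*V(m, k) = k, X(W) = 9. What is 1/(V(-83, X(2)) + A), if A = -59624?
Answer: -7/417374 ≈ -1.6772e-5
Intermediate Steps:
V(m, k) = 3/7 - k/7
1/(V(-83, X(2)) + A) = 1/((3/7 - 1/7*9) - 59624) = 1/((3/7 - 9/7) - 59624) = 1/(-6/7 - 59624) = 1/(-417374/7) = -7/417374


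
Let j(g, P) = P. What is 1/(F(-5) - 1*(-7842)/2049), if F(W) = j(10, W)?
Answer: -683/801 ≈ -0.85268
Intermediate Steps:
F(W) = W
1/(F(-5) - 1*(-7842)/2049) = 1/(-5 - 1*(-7842)/2049) = 1/(-5 + 7842*(1/2049)) = 1/(-5 + 2614/683) = 1/(-801/683) = -683/801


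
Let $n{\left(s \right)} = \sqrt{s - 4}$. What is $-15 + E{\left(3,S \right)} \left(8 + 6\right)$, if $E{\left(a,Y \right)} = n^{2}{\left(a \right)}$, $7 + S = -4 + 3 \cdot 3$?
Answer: $-29$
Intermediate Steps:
$S = -2$ ($S = -7 + \left(-4 + 3 \cdot 3\right) = -7 + \left(-4 + 9\right) = -7 + 5 = -2$)
$n{\left(s \right)} = \sqrt{-4 + s}$
$E{\left(a,Y \right)} = -4 + a$ ($E{\left(a,Y \right)} = \left(\sqrt{-4 + a}\right)^{2} = -4 + a$)
$-15 + E{\left(3,S \right)} \left(8 + 6\right) = -15 + \left(-4 + 3\right) \left(8 + 6\right) = -15 - 14 = -29$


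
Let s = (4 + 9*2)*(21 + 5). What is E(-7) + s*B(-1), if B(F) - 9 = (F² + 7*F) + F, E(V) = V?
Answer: 1137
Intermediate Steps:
B(F) = 9 + F² + 8*F (B(F) = 9 + ((F² + 7*F) + F) = 9 + (F² + 8*F) = 9 + F² + 8*F)
s = 572 (s = (4 + 18)*26 = 22*26 = 572)
E(-7) + s*B(-1) = -7 + 572*(9 + (-1)² + 8*(-1)) = -7 + 572*(9 + 1 - 8) = -7 + 572*2 = -7 + 1144 = 1137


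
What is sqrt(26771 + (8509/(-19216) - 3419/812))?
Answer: sqrt(25455824648047815)/975212 ≈ 163.60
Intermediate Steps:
sqrt(26771 + (8509/(-19216) - 3419/812)) = sqrt(26771 + (8509*(-1/19216) - 3419*1/812)) = sqrt(26771 + (-8509/19216 - 3419/812)) = sqrt(26771 - 18152203/3900848) = sqrt(104411449605/3900848) = sqrt(25455824648047815)/975212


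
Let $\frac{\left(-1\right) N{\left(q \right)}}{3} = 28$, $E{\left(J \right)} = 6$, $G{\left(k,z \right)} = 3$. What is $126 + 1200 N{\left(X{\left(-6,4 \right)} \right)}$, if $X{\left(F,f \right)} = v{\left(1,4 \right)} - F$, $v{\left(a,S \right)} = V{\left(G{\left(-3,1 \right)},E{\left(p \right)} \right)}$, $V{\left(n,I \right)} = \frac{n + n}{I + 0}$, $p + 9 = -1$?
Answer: $-100674$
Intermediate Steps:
$p = -10$ ($p = -9 - 1 = -10$)
$V{\left(n,I \right)} = \frac{2 n}{I}$
$v{\left(a,S \right)} = 1$ ($v{\left(a,S \right)} = 2 \cdot 3 \cdot \frac{1}{6} = 1$)
$X{\left(F,f \right)} = 1 - F$
$N{\left(q \right)} = -84$ ($N{\left(q \right)} = \left(-3\right) 28 = -84$)
$126 + 1200 N{\left(X{\left(-6,4 \right)} \right)} = 126 + 1200 \left(-84\right) = 126 - 100800 = -100674$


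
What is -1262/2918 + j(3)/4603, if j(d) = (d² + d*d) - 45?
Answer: -2943886/6715777 ≈ -0.43835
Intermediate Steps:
j(d) = -45 + 2*d² (j(d) = (d² + d²) - 45 = 2*d² - 45 = -45 + 2*d²)
-1262/2918 + j(3)/4603 = -1262/2918 + (-45 + 2*3²)/4603 = -1262*1/2918 + (-45 + 2*9)*(1/4603) = -631/1459 + (-45 + 18)*(1/4603) = -631/1459 - 27*1/4603 = -631/1459 - 27/4603 = -2943886/6715777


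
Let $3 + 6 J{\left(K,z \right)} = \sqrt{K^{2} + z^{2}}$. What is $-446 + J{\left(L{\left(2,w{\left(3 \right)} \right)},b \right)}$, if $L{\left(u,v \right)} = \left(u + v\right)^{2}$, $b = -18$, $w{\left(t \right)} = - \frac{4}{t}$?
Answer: $- \frac{893}{2} + \frac{\sqrt{6565}}{27} \approx -443.5$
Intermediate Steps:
$J{\left(K,z \right)} = - \frac{1}{2} + \frac{\sqrt{K^{2} + z^{2}}}{6}$
$-446 + J{\left(L{\left(2,w{\left(3 \right)} \right)},b \right)} = -446 - \left(\frac{1}{2} - \frac{\sqrt{\left(\left(2 - \frac{4}{3}\right)^{2}\right)^{2} + \left(-18\right)^{2}}}{6}\right) = -446 - \left(\frac{1}{2} - \frac{\sqrt{\left(\left(2 - \frac{4}{3}\right)^{2}\right)^{2} + 324}}{6}\right) = -446 - \left(\frac{1}{2} - \frac{\sqrt{\left(\left(\frac{2}{3}\right)^{2}\right)^{2} + 324}}{6}\right) = -446 - \left(\frac{1}{2} - \frac{\sqrt{\left(\frac{4}{9}\right)^{2} + 324}}{6}\right) = -446 - \left(\frac{1}{2} - \frac{\sqrt{\frac{16}{81} + 324}}{6}\right) = -446 - \left(\frac{1}{2} - \frac{\sqrt{\frac{26260}{81}}}{6}\right) = -446 - \left(\frac{1}{2} - \frac{\frac{2}{9} \sqrt{6565}}{6}\right) = -446 - \left(\frac{1}{2} - \frac{\sqrt{6565}}{27}\right) = - \frac{893}{2} + \frac{\sqrt{6565}}{27}$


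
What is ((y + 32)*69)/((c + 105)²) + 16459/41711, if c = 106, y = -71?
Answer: 620526838/1857015431 ≈ 0.33415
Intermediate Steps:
((y + 32)*69)/((c + 105)²) + 16459/41711 = ((-71 + 32)*69)/((106 + 105)²) + 16459/41711 = (-39*69)/(211²) + 16459*(1/41711) = -2691/44521 + 16459/41711 = 620526838/1857015431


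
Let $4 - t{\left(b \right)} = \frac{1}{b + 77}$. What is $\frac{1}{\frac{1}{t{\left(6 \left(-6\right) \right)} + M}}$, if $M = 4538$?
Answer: $\frac{186221}{41} \approx 4542.0$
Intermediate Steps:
$t{\left(b \right)} = 4 - \frac{1}{77 + b}$ ($t{\left(b \right)} = 4 - \frac{1}{b + 77} = 4 - \frac{1}{77 + b}$)
$\frac{1}{\frac{1}{t{\left(6 \left(-6\right) \right)} + M}} = \frac{1}{\frac{1}{\frac{307 + 4 \cdot 6 \left(-6\right)}{77 + 6 \left(-6\right)} + 4538}} = \frac{1}{\frac{1}{\frac{307 + 4 \left(-36\right)}{77 - 36} + 4538}} = \frac{1}{\frac{1}{\frac{307 - 144}{41} + 4538}} = \frac{1}{\frac{1}{\frac{1}{41} \cdot 163 + 4538}} = \frac{1}{\frac{1}{\frac{163}{41} + 4538}} = \frac{1}{\frac{1}{\frac{186221}{41}}} = \frac{1}{\frac{41}{186221}} = \frac{186221}{41}$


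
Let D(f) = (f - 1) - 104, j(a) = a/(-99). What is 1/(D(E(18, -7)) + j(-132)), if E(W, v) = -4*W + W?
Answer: -3/473 ≈ -0.0063425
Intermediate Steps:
j(a) = -a/99 (j(a) = a*(-1/99) = -a/99)
E(W, v) = -3*W
D(f) = -105 + f (D(f) = (-1 + f) - 104 = -105 + f)
1/(D(E(18, -7)) + j(-132)) = 1/((-105 - 3*18) - 1/99*(-132)) = 1/((-105 - 54) + 4/3) = 1/(-159 + 4/3) = 1/(-473/3) = -3/473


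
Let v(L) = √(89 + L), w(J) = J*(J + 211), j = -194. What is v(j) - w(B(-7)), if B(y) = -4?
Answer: 828 + I*√105 ≈ 828.0 + 10.247*I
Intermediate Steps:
w(J) = J*(211 + J)
v(j) - w(B(-7)) = √(89 - 194) - (-4)*(211 - 4) = √(-105) - (-4)*207 = I*√105 - 1*(-828) = I*√105 + 828 = 828 + I*√105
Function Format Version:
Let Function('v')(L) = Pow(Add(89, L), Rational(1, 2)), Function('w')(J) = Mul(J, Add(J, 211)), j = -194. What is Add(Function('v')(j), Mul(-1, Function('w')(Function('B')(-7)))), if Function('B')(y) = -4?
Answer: Add(828, Mul(I, Pow(105, Rational(1, 2)))) ≈ Add(828.00, Mul(10.247, I))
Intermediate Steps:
Function('w')(J) = Mul(J, Add(211, J))
Add(Function('v')(j), Mul(-1, Function('w')(Function('B')(-7)))) = Add(Pow(Add(89, -194), Rational(1, 2)), Mul(-1, Mul(-4, Add(211, -4)))) = Add(Pow(-105, Rational(1, 2)), Mul(-1, Mul(-4, 207))) = Add(Mul(I, Pow(105, Rational(1, 2))), Mul(-1, -828)) = Add(Mul(I, Pow(105, Rational(1, 2))), 828) = Add(828, Mul(I, Pow(105, Rational(1, 2))))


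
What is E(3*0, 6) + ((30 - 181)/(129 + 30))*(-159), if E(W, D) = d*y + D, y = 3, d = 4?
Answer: 169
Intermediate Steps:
E(W, D) = 12 + D (E(W, D) = 4*3 + D = 12 + D)
E(3*0, 6) + ((30 - 181)/(129 + 30))*(-159) = (12 + 6) + ((30 - 181)/(129 + 30))*(-159) = 18 - 151/159*(-159) = 18 + 151 = 169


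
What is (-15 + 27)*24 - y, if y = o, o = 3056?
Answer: -2768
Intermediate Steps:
y = 3056
(-15 + 27)*24 - y = (-15 + 27)*24 - 1*3056 = 12*24 - 3056 = 288 - 3056 = -2768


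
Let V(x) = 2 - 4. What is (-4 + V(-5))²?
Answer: 36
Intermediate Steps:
V(x) = -2
(-4 + V(-5))² = (-4 - 2)² = (-6)² = 36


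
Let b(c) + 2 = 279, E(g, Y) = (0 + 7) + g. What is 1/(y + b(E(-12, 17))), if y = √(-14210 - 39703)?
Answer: 277/130642 - I*√53913/130642 ≈ 0.0021203 - 0.0017773*I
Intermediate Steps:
E(g, Y) = 7 + g
b(c) = 277 (b(c) = -2 + 279 = 277)
y = I*√53913 (y = √(-53913) = I*√53913 ≈ 232.19*I)
1/(y + b(E(-12, 17))) = 1/(I*√53913 + 277) = 1/(277 + I*√53913)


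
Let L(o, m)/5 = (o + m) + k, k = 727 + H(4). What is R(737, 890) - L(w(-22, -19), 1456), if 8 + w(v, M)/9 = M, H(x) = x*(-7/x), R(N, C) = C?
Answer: -8775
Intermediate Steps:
H(x) = -7
w(v, M) = -72 + 9*M
k = 720 (k = 727 - 7 = 720)
L(o, m) = 3600 + 5*m + 5*o (L(o, m) = 5*((o + m) + 720) = 5*((m + o) + 720) = 5*(720 + m + o) = 3600 + 5*m + 5*o)
R(737, 890) - L(w(-22, -19), 1456) = 890 - (3600 + 5*1456 + 5*(-72 + 9*(-19))) = 890 - (3600 + 7280 + 5*(-72 - 171)) = 890 - (3600 + 7280 + 5*(-243)) = 890 - (3600 + 7280 - 1215) = 890 - 1*9665 = 890 - 9665 = -8775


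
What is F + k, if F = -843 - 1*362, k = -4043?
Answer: -5248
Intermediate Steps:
F = -1205 (F = -843 - 362 = -1205)
F + k = -1205 - 4043 = -5248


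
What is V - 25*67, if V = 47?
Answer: -1628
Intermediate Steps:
V - 25*67 = 47 - 25*67 = 47 - 1675 = -1628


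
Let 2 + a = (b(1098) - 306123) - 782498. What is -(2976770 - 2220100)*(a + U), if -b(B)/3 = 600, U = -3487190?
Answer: 3463742428710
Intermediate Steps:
b(B) = -1800 (b(B) = -3*600 = -1800)
a = -1090423 (a = -2 + ((-1800 - 306123) - 782498) = -2 + (-307923 - 782498) = -2 - 1090421 = -1090423)
-(2976770 - 2220100)*(a + U) = -(2976770 - 2220100)*(-1090423 - 3487190) = -756670*(-4577613) = -1*(-3463742428710) = 3463742428710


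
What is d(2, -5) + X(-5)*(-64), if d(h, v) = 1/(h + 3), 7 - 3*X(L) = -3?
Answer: -3197/15 ≈ -213.13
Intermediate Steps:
X(L) = 10/3 (X(L) = 7/3 - ⅓*(-3) = 7/3 + 1 = 10/3)
d(h, v) = 1/(3 + h)
d(2, -5) + X(-5)*(-64) = 1/(3 + 2) + (10/3)*(-64) = 1/5 - 640/3 = ⅕ - 640/3 = -3197/15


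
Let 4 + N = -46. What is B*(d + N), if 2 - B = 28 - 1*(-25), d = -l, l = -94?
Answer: -2244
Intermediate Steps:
d = 94 (d = -1*(-94) = 94)
B = -51 (B = 2 - (28 - 1*(-25)) = 2 - (28 + 25) = 2 - 1*53 = 2 - 53 = -51)
N = -50 (N = -4 - 46 = -50)
B*(d + N) = -51*(94 - 50) = -51*44 = -2244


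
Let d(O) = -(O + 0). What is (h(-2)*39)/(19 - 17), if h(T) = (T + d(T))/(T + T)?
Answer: 0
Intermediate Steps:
d(O) = -O
h(T) = 0 (h(T) = (T - T)/(T + T) = 0/((2*T)) = 0*(1/(2*T)) = 0)
(h(-2)*39)/(19 - 17) = (0*39)/(19 - 17) = 0/2 = 0*(½) = 0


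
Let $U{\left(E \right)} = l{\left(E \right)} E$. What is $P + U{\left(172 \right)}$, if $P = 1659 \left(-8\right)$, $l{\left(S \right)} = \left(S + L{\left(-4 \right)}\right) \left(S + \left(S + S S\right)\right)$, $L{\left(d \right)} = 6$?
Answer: $916262376$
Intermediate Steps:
$l{\left(S \right)} = \left(6 + S\right) \left(S^{2} + 2 S\right)$ ($l{\left(S \right)} = \left(S + 6\right) \left(S + \left(S + S S\right)\right) = \left(6 + S\right) \left(S + \left(S + S^{2}\right)\right) = \left(6 + S\right) \left(S^{2} + 2 S\right)$)
$P = -13272$
$U{\left(E \right)} = E^{2} \left(12 + E^{2} + 8 E\right)$ ($U{\left(E \right)} = E \left(12 + E^{2} + 8 E\right) E = E^{2} \left(12 + E^{2} + 8 E\right)$)
$P + U{\left(172 \right)} = -13272 + 172^{2} \left(12 + 172^{2} + 8 \cdot 172\right) = -13272 + 29584 \left(12 + 29584 + 1376\right) = -13272 + 29584 \cdot 30972 = -13272 + 916275648 = 916262376$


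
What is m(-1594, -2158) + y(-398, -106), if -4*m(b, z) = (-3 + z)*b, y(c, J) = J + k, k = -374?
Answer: -1723277/2 ≈ -8.6164e+5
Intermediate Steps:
y(c, J) = -374 + J (y(c, J) = J - 374 = -374 + J)
m(b, z) = -b*(-3 + z)/4 (m(b, z) = -(-3 + z)*b/4 = -b*(-3 + z)/4)
m(-1594, -2158) + y(-398, -106) = (1/4)*(-1594)*(3 - 1*(-2158)) + (-374 - 106) = (1/4)*(-1594)*(3 + 2158) - 480 = (1/4)*(-1594)*2161 - 480 = -1722317/2 - 480 = -1723277/2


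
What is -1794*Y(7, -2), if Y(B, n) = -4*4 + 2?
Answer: 25116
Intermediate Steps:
Y(B, n) = -14 (Y(B, n) = -16 + 2 = -14)
-1794*Y(7, -2) = -1794*(-14) = 25116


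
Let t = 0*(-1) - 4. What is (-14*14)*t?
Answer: 784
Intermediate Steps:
t = -4 (t = 0 - 4 = -4)
(-14*14)*t = -14*14*(-4) = -196*(-4) = 784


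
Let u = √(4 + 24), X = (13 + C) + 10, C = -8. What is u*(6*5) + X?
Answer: 15 + 60*√7 ≈ 173.75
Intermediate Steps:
X = 15 (X = (13 - 8) + 10 = 5 + 10 = 15)
u = 2*√7 (u = √28 = 2*√7 ≈ 5.2915)
u*(6*5) + X = (2*√7)*(6*5) + 15 = (2*√7)*30 + 15 = 60*√7 + 15 = 15 + 60*√7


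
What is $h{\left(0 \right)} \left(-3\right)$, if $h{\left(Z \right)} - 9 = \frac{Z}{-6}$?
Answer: $-27$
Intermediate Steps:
$h{\left(Z \right)} = 9 - \frac{Z}{6}$ ($h{\left(Z \right)} = 9 + \frac{Z}{-6} = 9 + Z \left(- \frac{1}{6}\right) = 9 - \frac{Z}{6}$)
$h{\left(0 \right)} \left(-3\right) = \left(9 - 0\right) \left(-3\right) = \left(9 + 0\right) \left(-3\right) = 9 \left(-3\right) = -27$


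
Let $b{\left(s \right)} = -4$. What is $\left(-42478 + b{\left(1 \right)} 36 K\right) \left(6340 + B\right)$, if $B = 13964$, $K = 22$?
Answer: $-926796384$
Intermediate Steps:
$\left(-42478 + b{\left(1 \right)} 36 K\right) \left(6340 + B\right) = \left(-42478 + \left(-4\right) 36 \cdot 22\right) \left(6340 + 13964\right) = \left(-42478 - 3168\right) 20304 = \left(-45646\right) 20304 = -926796384$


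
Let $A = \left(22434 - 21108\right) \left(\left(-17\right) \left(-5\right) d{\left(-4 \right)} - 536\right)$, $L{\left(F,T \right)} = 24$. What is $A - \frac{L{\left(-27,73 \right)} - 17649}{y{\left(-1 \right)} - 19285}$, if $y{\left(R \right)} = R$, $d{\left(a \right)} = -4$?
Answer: $- \frac{22402172361}{19286} \approx -1.1616 \cdot 10^{6}$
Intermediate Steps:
$A = -1161576$ ($A = \left(22434 - 21108\right) \left(\left(-17\right) \left(-5\right) \left(-4\right) - 536\right) = 1326 \left(85 \left(-4\right) - 536\right) = 1326 \left(-340 - 536\right) = 1326 \left(-876\right) = -1161576$)
$A - \frac{L{\left(-27,73 \right)} - 17649}{y{\left(-1 \right)} - 19285} = -1161576 - \frac{24 - 17649}{-1 - 19285} = -1161576 - - \frac{17625}{-19286} = -1161576 - \left(-17625\right) \left(- \frac{1}{19286}\right) = -1161576 - \frac{17625}{19286} = - \frac{22402172361}{19286}$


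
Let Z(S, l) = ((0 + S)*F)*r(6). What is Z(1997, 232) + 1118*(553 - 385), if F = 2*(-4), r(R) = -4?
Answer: 251728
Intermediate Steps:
F = -8
Z(S, l) = 32*S (Z(S, l) = ((0 + S)*(-8))*(-4) = (S*(-8))*(-4) = -8*S*(-4) = 32*S)
Z(1997, 232) + 1118*(553 - 385) = 32*1997 + 1118*(553 - 385) = 63904 + 1118*168 = 63904 + 187824 = 251728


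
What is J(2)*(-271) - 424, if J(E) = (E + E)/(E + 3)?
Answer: -3204/5 ≈ -640.80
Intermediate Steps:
J(E) = 2*E/(3 + E) (J(E) = (2*E)/(3 + E) = 2*E/(3 + E))
J(2)*(-271) - 424 = (2*2/(3 + 2))*(-271) - 424 = (2*2/5)*(-271) - 424 = (2*2*(⅕))*(-271) - 424 = (⅘)*(-271) - 424 = -1084/5 - 424 = -3204/5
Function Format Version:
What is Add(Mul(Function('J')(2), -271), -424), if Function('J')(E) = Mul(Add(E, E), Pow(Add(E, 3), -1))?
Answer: Rational(-3204, 5) ≈ -640.80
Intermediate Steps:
Function('J')(E) = Mul(2, E, Pow(Add(3, E), -1)) (Function('J')(E) = Mul(Mul(2, E), Pow(Add(3, E), -1)) = Mul(2, E, Pow(Add(3, E), -1)))
Add(Mul(Function('J')(2), -271), -424) = Add(Mul(Mul(2, 2, Pow(Add(3, 2), -1)), -271), -424) = Add(Mul(Mul(2, 2, Pow(5, -1)), -271), -424) = Add(Mul(Mul(2, 2, Rational(1, 5)), -271), -424) = Add(Mul(Rational(4, 5), -271), -424) = Add(Rational(-1084, 5), -424) = Rational(-3204, 5)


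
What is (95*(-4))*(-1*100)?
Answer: 38000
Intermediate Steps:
(95*(-4))*(-1*100) = -380*(-100) = 38000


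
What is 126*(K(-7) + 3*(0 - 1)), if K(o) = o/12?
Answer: -903/2 ≈ -451.50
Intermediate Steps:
K(o) = o/12 (K(o) = o*(1/12) = o/12)
126*(K(-7) + 3*(0 - 1)) = 126*((1/12)*(-7) + 3*(0 - 1)) = 126*(-7/12 + 3*(-1)) = 126*(-7/12 - 3) = 126*(-43/12) = -903/2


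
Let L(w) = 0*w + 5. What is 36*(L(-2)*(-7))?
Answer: -1260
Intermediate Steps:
L(w) = 5 (L(w) = 0 + 5 = 5)
36*(L(-2)*(-7)) = 36*(5*(-7)) = 36*(-35) = -1260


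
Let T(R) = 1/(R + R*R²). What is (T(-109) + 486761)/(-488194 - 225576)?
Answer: -630422668017/924430650260 ≈ -0.68196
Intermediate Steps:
T(R) = 1/(R + R³)
(T(-109) + 486761)/(-488194 - 225576) = (1/(-109 + (-109)³) + 486761)/(-488194 - 225576) = (1/(-109 - 1295029) + 486761)/(-713770) = (1/(-1295138) + 486761)*(-1/713770) = (-1/1295138 + 486761)*(-1/713770) = (630422668017/1295138)*(-1/713770) = -630422668017/924430650260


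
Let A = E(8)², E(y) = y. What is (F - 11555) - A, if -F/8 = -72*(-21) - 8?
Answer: -23651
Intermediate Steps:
F = -12032 (F = -8*(-72*(-21) - 8) = -8*(1512 - 8) = -8*1504 = -12032)
A = 64 (A = 8² = 64)
(F - 11555) - A = (-12032 - 11555) - 1*64 = -23587 - 64 = -23651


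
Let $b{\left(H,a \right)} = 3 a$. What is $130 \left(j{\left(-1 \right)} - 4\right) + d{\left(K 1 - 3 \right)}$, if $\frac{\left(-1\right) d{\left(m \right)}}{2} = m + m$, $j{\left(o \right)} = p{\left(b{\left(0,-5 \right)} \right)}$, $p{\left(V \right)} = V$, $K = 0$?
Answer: $-2458$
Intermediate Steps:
$j{\left(o \right)} = -15$ ($j{\left(o \right)} = 3 \left(-5\right) = -15$)
$d{\left(m \right)} = - 4 m$ ($d{\left(m \right)} = - 2 \left(m + m\right) = - 2 \cdot 2 m = - 4 m$)
$130 \left(j{\left(-1 \right)} - 4\right) + d{\left(K 1 - 3 \right)} = 130 \left(-15 - 4\right) - 4 \left(0 \cdot 1 - 3\right) = 130 \left(-15 - 4\right) - 4 \left(0 - 3\right) = 130 \left(-19\right) - -12 = -2470 + 12 = -2458$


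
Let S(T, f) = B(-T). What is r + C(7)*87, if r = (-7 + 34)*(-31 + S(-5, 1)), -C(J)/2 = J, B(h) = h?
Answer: -1920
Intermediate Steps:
S(T, f) = -T
C(J) = -2*J
r = -702 (r = (-7 + 34)*(-31 - 1*(-5)) = 27*(-31 + 5) = 27*(-26) = -702)
r + C(7)*87 = -702 - 2*7*87 = -702 - 14*87 = -702 - 1218 = -1920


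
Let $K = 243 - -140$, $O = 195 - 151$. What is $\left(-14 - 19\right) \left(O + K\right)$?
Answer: $-14091$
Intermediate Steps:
$O = 44$
$K = 383$ ($K = 243 + 140 = 383$)
$\left(-14 - 19\right) \left(O + K\right) = \left(-14 - 19\right) \left(44 + 383\right) = \left(-14 - 19\right) 427 = \left(-33\right) 427 = -14091$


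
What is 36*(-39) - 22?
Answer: -1426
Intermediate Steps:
36*(-39) - 22 = -1404 - 22 = -1426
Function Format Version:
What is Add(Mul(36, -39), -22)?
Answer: -1426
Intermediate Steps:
Add(Mul(36, -39), -22) = Add(-1404, -22) = -1426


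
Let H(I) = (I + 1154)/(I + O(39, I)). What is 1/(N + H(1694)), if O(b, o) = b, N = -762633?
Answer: -1733/1321640141 ≈ -1.3112e-6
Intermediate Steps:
H(I) = (1154 + I)/(39 + I) (H(I) = (I + 1154)/(I + 39) = (1154 + I)/(39 + I))
1/(N + H(1694)) = 1/(-762633 + (1154 + 1694)/(39 + 1694)) = 1/(-762633 + 2848/1733) = 1/(-1321640141/1733) = -1733/1321640141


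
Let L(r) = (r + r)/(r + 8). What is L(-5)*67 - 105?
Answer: -985/3 ≈ -328.33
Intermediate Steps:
L(r) = 2*r/(8 + r) (L(r) = (2*r)/(8 + r) = 2*r/(8 + r))
L(-5)*67 - 105 = (2*(-5)/(8 - 5))*67 - 105 = (2*(-5)/3)*67 - 105 = (2*(-5)*(⅓))*67 - 105 = -10/3*67 - 105 = -670/3 - 105 = -985/3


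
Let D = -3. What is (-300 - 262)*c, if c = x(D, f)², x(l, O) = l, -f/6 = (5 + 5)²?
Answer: -5058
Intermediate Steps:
f = -600 (f = -6*(5 + 5)² = -6*10² = -6*100 = -600)
c = 9 (c = (-3)² = 9)
(-300 - 262)*c = (-300 - 262)*9 = -562*9 = -5058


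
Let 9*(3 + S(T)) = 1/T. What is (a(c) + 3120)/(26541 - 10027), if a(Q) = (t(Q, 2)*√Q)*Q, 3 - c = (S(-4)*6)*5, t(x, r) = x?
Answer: 1560/8257 + 316969*√3378/3567024 ≈ 5.3536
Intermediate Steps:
S(T) = -3 + 1/(9*T) (S(T) = -3 + (1/T)/9 = -3 + 1/(9*T))
c = 563/6 (c = 3 - (-3 + (⅑)/(-4))*6*5 = 3 - (-3 + (⅑)*(-¼))*6*5 = 3 - (-3 - 1/36)*6*5 = 3 - (-109/36*6)*5 = 3 - (-109)*5/6 = 3 - 1*(-545/6) = 3 + 545/6 = 563/6 ≈ 93.833)
a(Q) = Q^(5/2) (a(Q) = (Q*√Q)*Q = Q^(3/2)*Q = Q^(5/2))
(a(c) + 3120)/(26541 - 10027) = ((563/6)^(5/2) + 3120)/(26541 - 10027) = (316969*√3378/216 + 3120)/16514 = (3120 + 316969*√3378/216)*(1/16514) = 1560/8257 + 316969*√3378/3567024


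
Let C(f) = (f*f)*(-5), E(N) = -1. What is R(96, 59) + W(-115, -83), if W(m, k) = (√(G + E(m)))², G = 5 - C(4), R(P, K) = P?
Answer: 180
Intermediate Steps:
C(f) = -5*f² (C(f) = f²*(-5) = -5*f²)
G = 85 (G = 5 - (-5)*4² = 5 - (-5)*16 = 5 - 1*(-80) = 5 + 80 = 85)
W(m, k) = 84 (W(m, k) = (√(85 - 1))² = (√84)² = (2*√21)² = 84)
R(96, 59) + W(-115, -83) = 96 + 84 = 180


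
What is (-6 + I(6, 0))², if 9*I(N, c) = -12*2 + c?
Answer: 676/9 ≈ 75.111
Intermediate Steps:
I(N, c) = -8/3 + c/9 (I(N, c) = (-12*2 + c)/9 = (-2*12 + c)/9 = (-24 + c)/9 = -8/3 + c/9)
(-6 + I(6, 0))² = (-6 + (-8/3 + (⅑)*0))² = (-6 + (-8/3 + 0))² = (-6 - 8/3)² = (-26/3)² = 676/9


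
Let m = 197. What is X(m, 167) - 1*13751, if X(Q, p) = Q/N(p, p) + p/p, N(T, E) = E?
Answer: -2296053/167 ≈ -13749.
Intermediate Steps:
X(Q, p) = 1 + Q/p (X(Q, p) = Q/p + p/p = Q/p + 1 = 1 + Q/p)
X(m, 167) - 1*13751 = (197 + 167)/167 - 1*13751 = (1/167)*364 - 13751 = 364/167 - 13751 = -2296053/167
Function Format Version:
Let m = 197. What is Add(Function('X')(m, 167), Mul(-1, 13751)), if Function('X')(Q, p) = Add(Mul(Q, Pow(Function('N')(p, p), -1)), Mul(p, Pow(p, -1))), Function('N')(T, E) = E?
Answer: Rational(-2296053, 167) ≈ -13749.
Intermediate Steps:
Function('X')(Q, p) = Add(1, Mul(Q, Pow(p, -1))) (Function('X')(Q, p) = Add(Mul(Q, Pow(p, -1)), Mul(p, Pow(p, -1))) = Add(Mul(Q, Pow(p, -1)), 1) = Add(1, Mul(Q, Pow(p, -1))))
Add(Function('X')(m, 167), Mul(-1, 13751)) = Add(Mul(Pow(167, -1), Add(197, 167)), Mul(-1, 13751)) = Add(Mul(Rational(1, 167), 364), -13751) = Add(Rational(364, 167), -13751) = Rational(-2296053, 167)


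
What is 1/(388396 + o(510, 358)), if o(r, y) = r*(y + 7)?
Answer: 1/574546 ≈ 1.7405e-6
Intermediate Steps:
o(r, y) = r*(7 + y)
1/(388396 + o(510, 358)) = 1/(388396 + 510*(7 + 358)) = 1/(388396 + 510*365) = 1/(388396 + 186150) = 1/574546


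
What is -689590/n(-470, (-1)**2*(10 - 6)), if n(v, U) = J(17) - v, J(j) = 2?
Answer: -344795/236 ≈ -1461.0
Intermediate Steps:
n(v, U) = 2 - v
-689590/n(-470, (-1)**2*(10 - 6)) = -689590/(2 - 1*(-470)) = -689590/(2 + 470) = -689590/472 = -689590*1/472 = -344795/236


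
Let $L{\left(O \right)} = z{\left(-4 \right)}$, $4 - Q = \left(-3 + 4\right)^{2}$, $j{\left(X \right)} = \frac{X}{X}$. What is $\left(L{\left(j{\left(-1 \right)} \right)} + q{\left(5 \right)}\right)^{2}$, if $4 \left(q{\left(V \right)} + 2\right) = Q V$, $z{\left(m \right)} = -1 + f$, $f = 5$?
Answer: $\frac{529}{16} \approx 33.063$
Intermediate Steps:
$z{\left(m \right)} = 4$ ($z{\left(m \right)} = -1 + 5 = 4$)
$j{\left(X \right)} = 1$
$Q = 3$ ($Q = 4 - \left(-3 + 4\right)^{2} = 4 - 1^{2} = 4 - 1 = 3$)
$q{\left(V \right)} = -2 + \frac{3 V}{4}$
$L{\left(O \right)} = 4$
$\left(L{\left(j{\left(-1 \right)} \right)} + q{\left(5 \right)}\right)^{2} = \left(4 + \left(-2 + \frac{3}{4} \cdot 5\right)\right)^{2} = \left(4 + \left(-2 + \frac{15}{4}\right)\right)^{2} = \left(4 + \frac{7}{4}\right)^{2} = \left(\frac{23}{4}\right)^{2} = \frac{529}{16}$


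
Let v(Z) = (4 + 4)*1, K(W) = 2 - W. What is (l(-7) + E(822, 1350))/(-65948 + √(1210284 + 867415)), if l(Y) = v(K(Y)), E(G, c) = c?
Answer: -12793912/621008715 - 194*√2077699/621008715 ≈ -0.021052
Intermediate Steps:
v(Z) = 8 (v(Z) = 8*1 = 8)
l(Y) = 8
(l(-7) + E(822, 1350))/(-65948 + √(1210284 + 867415)) = (8 + 1350)/(-65948 + √(1210284 + 867415)) = 1358/(-65948 + √2077699)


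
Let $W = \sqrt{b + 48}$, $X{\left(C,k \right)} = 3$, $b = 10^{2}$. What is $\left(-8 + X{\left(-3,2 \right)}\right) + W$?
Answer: $-5 + 2 \sqrt{37} \approx 7.1655$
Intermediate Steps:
$b = 100$
$W = 2 \sqrt{37}$ ($W = \sqrt{100 + 48} = \sqrt{148} = 2 \sqrt{37} \approx 12.166$)
$\left(-8 + X{\left(-3,2 \right)}\right) + W = \left(-8 + 3\right) + 2 \sqrt{37} = -5 + 2 \sqrt{37}$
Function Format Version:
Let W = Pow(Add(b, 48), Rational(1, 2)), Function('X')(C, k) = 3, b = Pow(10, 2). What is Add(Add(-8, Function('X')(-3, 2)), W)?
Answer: Add(-5, Mul(2, Pow(37, Rational(1, 2)))) ≈ 7.1655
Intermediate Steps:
b = 100
W = Mul(2, Pow(37, Rational(1, 2))) (W = Pow(Add(100, 48), Rational(1, 2)) = Pow(148, Rational(1, 2)) = Mul(2, Pow(37, Rational(1, 2))) ≈ 12.166)
Add(Add(-8, Function('X')(-3, 2)), W) = Add(Add(-8, 3), Mul(2, Pow(37, Rational(1, 2)))) = Add(-5, Mul(2, Pow(37, Rational(1, 2))))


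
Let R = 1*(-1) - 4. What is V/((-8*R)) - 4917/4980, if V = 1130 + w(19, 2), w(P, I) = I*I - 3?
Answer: 18119/664 ≈ 27.288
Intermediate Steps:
R = -5 (R = -1 - 4 = -5)
w(P, I) = -3 + I² (w(P, I) = I² - 3 = -3 + I²)
V = 1131 (V = 1130 + (-3 + 2²) = 1130 + (-3 + 4) = 1130 + 1 = 1131)
V/((-8*R)) - 4917/4980 = 1131/((-8*(-5))) - 4917/4980 = 1131/40 - 4917*1/4980 = 1131*(1/40) - 1639/1660 = 1131/40 - 1639/1660 = 18119/664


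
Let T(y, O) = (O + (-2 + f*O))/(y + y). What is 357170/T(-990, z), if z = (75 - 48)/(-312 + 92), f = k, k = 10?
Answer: 14143932000/67 ≈ 2.1110e+8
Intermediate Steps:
f = 10
z = -27/220 (z = 27/(-220) = 27*(-1/220) = -27/220 ≈ -0.12273)
T(y, O) = (-2 + 11*O)/(2*y) (T(y, O) = (O + (-2 + 10*O))/(y + y) = (-2 + 11*O)/((2*y)) = (-2 + 11*O)*(1/(2*y)) = (-2 + 11*O)/(2*y))
357170/T(-990, z) = 357170/(((½)*(-2 + 11*(-27/220))/(-990))) = 357170/(((½)*(-1/990)*(-2 - 27/20))) = 357170/(((½)*(-1/990)*(-67/20))) = 357170/(67/39600) = 357170*(39600/67) = 14143932000/67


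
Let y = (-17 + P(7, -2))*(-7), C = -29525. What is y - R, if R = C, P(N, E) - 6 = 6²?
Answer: 29350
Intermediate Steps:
P(N, E) = 42 (P(N, E) = 6 + 6² = 6 + 36 = 42)
y = -175 (y = (-17 + 42)*(-7) = 25*(-7) = -175)
R = -29525
y - R = -175 - 1*(-29525) = -175 + 29525 = 29350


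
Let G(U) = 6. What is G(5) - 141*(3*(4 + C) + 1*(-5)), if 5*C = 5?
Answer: -1404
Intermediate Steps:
C = 1 (C = (1/5)*5 = 1)
G(5) - 141*(3*(4 + C) + 1*(-5)) = 6 - 141*(3*(4 + 1) + 1*(-5)) = 6 - 141*(3*5 - 5) = 6 - 141*(15 - 5) = 6 - 141*10 = 6 - 1410 = -1404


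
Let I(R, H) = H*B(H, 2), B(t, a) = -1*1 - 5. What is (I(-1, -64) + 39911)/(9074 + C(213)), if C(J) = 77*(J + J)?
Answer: 40295/41876 ≈ 0.96225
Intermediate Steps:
C(J) = 154*J (C(J) = 77*(2*J) = 154*J)
B(t, a) = -6 (B(t, a) = -1 - 5 = -6)
I(R, H) = -6*H (I(R, H) = H*(-6) = -6*H)
(I(-1, -64) + 39911)/(9074 + C(213)) = (-6*(-64) + 39911)/(9074 + 154*213) = (384 + 39911)/(9074 + 32802) = 40295/41876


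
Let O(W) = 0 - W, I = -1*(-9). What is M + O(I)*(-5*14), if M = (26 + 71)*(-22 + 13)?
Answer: -243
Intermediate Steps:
I = 9
O(W) = -W
M = -873 (M = 97*(-9) = -873)
M + O(I)*(-5*14) = -873 + (-1*9)*(-5*14) = -873 - 9*(-70) = -873 + 630 = -243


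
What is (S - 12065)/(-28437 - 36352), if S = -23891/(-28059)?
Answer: 338507944/1817914551 ≈ 0.18621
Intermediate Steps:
S = 23891/28059 (S = -23891*(-1/28059) = 23891/28059 ≈ 0.85146)
(S - 12065)/(-28437 - 36352) = (23891/28059 - 12065)/(-28437 - 36352) = -338507944/28059/(-64789) = -338507944/28059*(-1/64789) = 338507944/1817914551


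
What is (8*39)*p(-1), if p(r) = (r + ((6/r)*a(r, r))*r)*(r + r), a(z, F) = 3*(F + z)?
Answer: 23088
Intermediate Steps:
a(z, F) = 3*F + 3*z
p(r) = 74*r² (p(r) = (r + ((6/r)*(3*r + 3*r))*r)*(r + r) = (r + ((6/r)*(6*r))*r)*(2*r) = (r + 36*r)*(2*r) = (37*r)*(2*r) = 74*r²)
(8*39)*p(-1) = (8*39)*(74*(-1)²) = 312*(74*1) = 312*74 = 23088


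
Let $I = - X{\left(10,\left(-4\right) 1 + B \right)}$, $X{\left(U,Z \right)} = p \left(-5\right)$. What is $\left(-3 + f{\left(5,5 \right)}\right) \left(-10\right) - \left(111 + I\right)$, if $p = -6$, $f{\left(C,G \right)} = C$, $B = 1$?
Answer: $-101$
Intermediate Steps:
$X{\left(U,Z \right)} = 30$ ($X{\left(U,Z \right)} = \left(-6\right) \left(-5\right) = 30$)
$I = -30$ ($I = \left(-1\right) 30 = -30$)
$\left(-3 + f{\left(5,5 \right)}\right) \left(-10\right) - \left(111 + I\right) = \left(-3 + 5\right) \left(-10\right) - \left(111 - 30\right) = 2 \left(-10\right) - 81 = -20 - 81 = -101$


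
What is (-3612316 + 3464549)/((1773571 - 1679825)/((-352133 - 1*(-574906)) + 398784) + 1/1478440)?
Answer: -135788228407498360/138598457797 ≈ -9.7972e+5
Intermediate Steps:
(-3612316 + 3464549)/((1773571 - 1679825)/((-352133 - 1*(-574906)) + 398784) + 1/1478440) = -147767/(93746/((-352133 + 574906) + 398784) + 1/1478440) = -147767/(93746/(222773 + 398784) + 1/1478440) = -147767/(93746/621557 + 1/1478440) = -147767/138598457797/918934731080 = -147767*918934731080/138598457797 = -135788228407498360/138598457797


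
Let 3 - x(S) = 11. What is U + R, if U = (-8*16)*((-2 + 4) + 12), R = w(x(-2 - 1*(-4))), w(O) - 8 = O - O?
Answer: -1784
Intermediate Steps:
x(S) = -8 (x(S) = 3 - 1*11 = 3 - 11 = -8)
w(O) = 8 (w(O) = 8 + (O - O) = 8 + 0 = 8)
R = 8
U = -1792 (U = -128*(2 + 12) = -128*14 = -1792)
U + R = -1792 + 8 = -1784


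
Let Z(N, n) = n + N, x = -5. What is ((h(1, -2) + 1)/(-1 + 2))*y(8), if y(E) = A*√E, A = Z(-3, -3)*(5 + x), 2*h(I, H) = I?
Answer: 0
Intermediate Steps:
h(I, H) = I/2
Z(N, n) = N + n
A = 0 (A = (-3 - 3)*(5 - 5) = -6*0 = 0)
y(E) = 0 (y(E) = 0*√E = 0)
((h(1, -2) + 1)/(-1 + 2))*y(8) = (((½)*1 + 1)/(-1 + 2))*0 = ((½ + 1)/1)*0 = ((3/2)*1)*0 = (3/2)*0 = 0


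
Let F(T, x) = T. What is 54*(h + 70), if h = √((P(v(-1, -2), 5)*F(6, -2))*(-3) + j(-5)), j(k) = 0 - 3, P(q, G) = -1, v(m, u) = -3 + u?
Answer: 3780 + 54*√15 ≈ 3989.1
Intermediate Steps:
j(k) = -3
h = √15 (h = √(-1*6*(-3) - 3) = √(-6*(-3) - 3) = √(18 - 3) = √15 ≈ 3.8730)
54*(h + 70) = 54*(√15 + 70) = 54*(70 + √15) = 3780 + 54*√15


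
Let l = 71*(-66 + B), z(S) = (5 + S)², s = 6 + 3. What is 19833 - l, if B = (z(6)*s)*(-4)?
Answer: 333795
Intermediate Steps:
s = 9
B = -4356 (B = ((5 + 6)²*9)*(-4) = (11²*9)*(-4) = (121*9)*(-4) = 1089*(-4) = -4356)
l = -313962 (l = 71*(-66 - 4356) = 71*(-4422) = -313962)
19833 - l = 19833 - 1*(-313962) = 19833 + 313962 = 333795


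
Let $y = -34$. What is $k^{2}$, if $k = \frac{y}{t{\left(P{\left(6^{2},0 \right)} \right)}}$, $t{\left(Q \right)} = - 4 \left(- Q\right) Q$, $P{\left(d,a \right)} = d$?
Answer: $\frac{289}{6718464} \approx 4.3016 \cdot 10^{-5}$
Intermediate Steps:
$t{\left(Q \right)} = 4 Q^{2}$ ($t{\left(Q \right)} = 4 Q Q = 4 Q^{2}$)
$k = - \frac{17}{2592}$ ($k = - \frac{34}{4 \left(6^{2}\right)^{2}} = - \frac{34}{4 \cdot 36^{2}} = - \frac{34}{4 \cdot 1296} = - \frac{34}{5184} = \left(-34\right) \frac{1}{5184} = - \frac{17}{2592} \approx -0.0065586$)
$k^{2} = \left(- \frac{17}{2592}\right)^{2} = \frac{289}{6718464}$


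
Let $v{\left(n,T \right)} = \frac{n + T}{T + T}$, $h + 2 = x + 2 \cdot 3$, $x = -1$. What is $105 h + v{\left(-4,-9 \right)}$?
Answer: $\frac{5683}{18} \approx 315.72$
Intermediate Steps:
$h = 3$ ($h = -2 + \left(-1 + 2 \cdot 3\right) = -2 + \left(-1 + 6\right) = -2 + 5 = 3$)
$v{\left(n,T \right)} = \frac{T + n}{2 T}$
$105 h + v{\left(-4,-9 \right)} = 105 \cdot 3 + \frac{-9 - 4}{2 \left(-9\right)} = 315 + \frac{1}{2} \left(- \frac{1}{9}\right) \left(-13\right) = 315 + \frac{13}{18} = \frac{5683}{18}$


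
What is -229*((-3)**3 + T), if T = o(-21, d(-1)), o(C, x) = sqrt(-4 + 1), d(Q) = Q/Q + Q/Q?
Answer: 6183 - 229*I*sqrt(3) ≈ 6183.0 - 396.64*I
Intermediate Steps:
d(Q) = 2 (d(Q) = 1 + 1 = 2)
o(C, x) = I*sqrt(3) (o(C, x) = sqrt(-3) = I*sqrt(3))
T = I*sqrt(3) ≈ 1.732*I
-229*((-3)**3 + T) = -229*((-3)**3 + I*sqrt(3)) = -229*(-27 + I*sqrt(3)) = 6183 - 229*I*sqrt(3)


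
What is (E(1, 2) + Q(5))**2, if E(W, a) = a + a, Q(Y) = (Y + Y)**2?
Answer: 10816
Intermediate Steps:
Q(Y) = 4*Y**2 (Q(Y) = (2*Y)**2 = 4*Y**2)
E(W, a) = 2*a
(E(1, 2) + Q(5))**2 = (2*2 + 4*5**2)**2 = (4 + 4*25)**2 = (4 + 100)**2 = 104**2 = 10816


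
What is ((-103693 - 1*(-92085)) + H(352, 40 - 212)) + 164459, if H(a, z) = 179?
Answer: 153030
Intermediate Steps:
((-103693 - 1*(-92085)) + H(352, 40 - 212)) + 164459 = ((-103693 - 1*(-92085)) + 179) + 164459 = ((-103693 + 92085) + 179) + 164459 = (-11608 + 179) + 164459 = -11429 + 164459 = 153030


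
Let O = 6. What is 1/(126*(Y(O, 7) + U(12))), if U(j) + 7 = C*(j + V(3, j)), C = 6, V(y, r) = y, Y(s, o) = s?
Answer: 1/11214 ≈ 8.9174e-5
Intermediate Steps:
U(j) = 11 + 6*j (U(j) = -7 + 6*(j + 3) = -7 + 6*(3 + j) = -7 + (18 + 6*j) = 11 + 6*j)
1/(126*(Y(O, 7) + U(12))) = 1/(126*(6 + (11 + 6*12))) = 1/(126*(6 + (11 + 72))) = 1/(126*(6 + 83)) = 1/(126*89) = 1/11214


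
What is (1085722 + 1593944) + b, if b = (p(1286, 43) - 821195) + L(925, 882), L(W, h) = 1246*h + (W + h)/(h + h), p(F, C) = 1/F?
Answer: 3354486800419/1134252 ≈ 2.9574e+6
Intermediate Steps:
L(W, h) = 1246*h + (W + h)/(2*h) (L(W, h) = 1246*h + (W + h)/((2*h)) = 1246*h + (W + h)*(1/(2*h)) = 1246*h + (W + h)/(2*h))
b = 315070280587/1134252 (b = (1/1286 - 821195) + (½)*(925 + 882*(1 + 2492*882))/882 = (1/1286 - 821195) + (½)*(1/882)*(925 + 882*(1 + 2197944)) = -1056056769/1286 + (½)*(1/882)*(925 + 882*2197945) = -1056056769/1286 + (½)*(1/882)*(925 + 1938587490) = -1056056769/1286 + (½)*(1/882)*1938588415 = -1056056769/1286 + 1938588415/1764 = 315070280587/1134252 ≈ 2.7778e+5)
(1085722 + 1593944) + b = (1085722 + 1593944) + 315070280587/1134252 = 2679666 + 315070280587/1134252 = 3354486800419/1134252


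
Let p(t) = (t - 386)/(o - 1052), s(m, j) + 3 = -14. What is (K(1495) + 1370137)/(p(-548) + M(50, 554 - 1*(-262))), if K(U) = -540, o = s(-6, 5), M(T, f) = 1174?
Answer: 1464099193/1255940 ≈ 1165.7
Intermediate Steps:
s(m, j) = -17 (s(m, j) = -3 - 14 = -17)
o = -17
p(t) = 386/1069 - t/1069 (p(t) = (t - 386)/(-17 - 1052) = (-386 + t)/(-1069) = (-386 + t)*(-1/1069) = 386/1069 - t/1069)
(K(1495) + 1370137)/(p(-548) + M(50, 554 - 1*(-262))) = (-540 + 1370137)/((386/1069 - 1/1069*(-548)) + 1174) = 1369597/((386/1069 + 548/1069) + 1174) = 1369597/(934/1069 + 1174) = 1369597/(1255940/1069) = 1369597*(1069/1255940) = 1464099193/1255940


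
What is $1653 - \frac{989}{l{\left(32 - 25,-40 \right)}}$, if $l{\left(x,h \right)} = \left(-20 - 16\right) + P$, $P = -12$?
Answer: $\frac{80333}{48} \approx 1673.6$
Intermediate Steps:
$l{\left(x,h \right)} = -48$ ($l{\left(x,h \right)} = \left(-20 - 16\right) - 12 = -36 - 12 = -48$)
$1653 - \frac{989}{l{\left(32 - 25,-40 \right)}} = 1653 - \frac{989}{-48} = 1653 - - \frac{989}{48} = 1653 + \frac{989}{48} = \frac{80333}{48}$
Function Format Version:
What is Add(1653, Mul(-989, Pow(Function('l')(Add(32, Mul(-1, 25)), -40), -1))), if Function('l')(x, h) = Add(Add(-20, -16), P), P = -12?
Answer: Rational(80333, 48) ≈ 1673.6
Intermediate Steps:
Function('l')(x, h) = -48 (Function('l')(x, h) = Add(Add(-20, -16), -12) = Add(-36, -12) = -48)
Add(1653, Mul(-989, Pow(Function('l')(Add(32, Mul(-1, 25)), -40), -1))) = Add(1653, Mul(-989, Pow(-48, -1))) = Add(1653, Mul(-989, Rational(-1, 48))) = Add(1653, Rational(989, 48)) = Rational(80333, 48)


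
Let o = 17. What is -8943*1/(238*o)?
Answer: -8943/4046 ≈ -2.2103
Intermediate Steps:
-8943*1/(238*o) = -8943/(17*238) = -8943/4046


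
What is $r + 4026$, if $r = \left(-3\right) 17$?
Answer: $3975$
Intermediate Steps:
$r = -51$
$r + 4026 = -51 + 4026 = 3975$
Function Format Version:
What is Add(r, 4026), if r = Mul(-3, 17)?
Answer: 3975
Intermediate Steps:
r = -51
Add(r, 4026) = Add(-51, 4026) = 3975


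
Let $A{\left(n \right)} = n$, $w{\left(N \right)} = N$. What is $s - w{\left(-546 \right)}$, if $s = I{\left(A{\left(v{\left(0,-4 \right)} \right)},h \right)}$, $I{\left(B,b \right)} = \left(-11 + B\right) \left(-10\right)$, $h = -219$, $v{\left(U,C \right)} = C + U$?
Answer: $696$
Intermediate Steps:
$I{\left(B,b \right)} = 110 - 10 B$
$s = 150$ ($s = 110 - 10 \left(-4 + 0\right) = 110 - -40 = 110 + 40 = 150$)
$s - w{\left(-546 \right)} = 150 - -546 = 150 + 546 = 696$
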